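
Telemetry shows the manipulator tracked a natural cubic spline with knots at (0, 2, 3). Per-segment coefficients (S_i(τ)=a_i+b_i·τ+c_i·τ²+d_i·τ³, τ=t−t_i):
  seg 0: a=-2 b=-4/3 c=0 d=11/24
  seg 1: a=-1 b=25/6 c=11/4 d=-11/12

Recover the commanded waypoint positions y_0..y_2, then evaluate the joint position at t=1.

y_0=-2 y_1=-1 y_2=5
S(1) = -23/8

y_0 = S_0(0) = a_0 = -2
y_1 = S_1(0) = a_1 = -1
y_2 = S_1(1) = 5
t_q=1 is in segment 0 (τ=1); S_0(τ)=-23/8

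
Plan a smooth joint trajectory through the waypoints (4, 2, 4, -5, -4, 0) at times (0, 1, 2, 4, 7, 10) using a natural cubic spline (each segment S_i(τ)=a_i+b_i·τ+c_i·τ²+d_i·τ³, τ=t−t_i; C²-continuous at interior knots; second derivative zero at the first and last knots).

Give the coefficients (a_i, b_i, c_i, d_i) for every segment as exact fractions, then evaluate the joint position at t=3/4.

  seg 0: a=4 b=-16051/4722 c=0 d=6607/4722
  seg 1: a=2 b=1885/2361 c=6607/1574 d=-14147/4722
  seg 2: a=4 b=971/4722 c=-3770/787 d=5755/4722
  seg 3: a=-5 b=-20449/4722 c=1985/787 d=-1523/4722
  seg 4: a=-4 b=4945/2361 c=-599/1574 d=599/14166
S(3/4) = 205591/100736

Δ: Δ0=-2, Δ1=2, Δ2=-9/2, Δ3=1/3, Δ4=4/3
row 1: diag=4, rhs=24; c'=1/4, d'=6
row 2: denom=6−1·1/4=23/4; d'=(-39−1·6)/(23/4)=-180/23
row 3: denom=10−2·8/23=214/23; d'=(29−2·-180/23)/(214/23)=1027/214
row 4: denom=12−3·69/214=2361/214; d'=(6−3·1027/214)/(2361/214)=-599/787
back: M4=-599/787
back: M3=1027/214−69/214·-599/787=3970/787
back: M2=-180/23−8/23·3970/787=-7540/787
back: M1=6−1/4·-7540/787=6607/787
M: M0=0, M1=6607/787, M2=-7540/787, M3=3970/787, M4=-599/787, M5=0
seg 0: a=4, c=M0/2=0, d=(M1−M0)/(6·1)=6607/4722, b=Δ0−h0·(2M0+M1)/6=-16051/4722
seg 1: a=2, c=M1/2=6607/1574, d=(M2−M1)/(6·1)=-14147/4722, b=Δ1−h1·(2M1+M2)/6=1885/2361
seg 2: a=4, c=M2/2=-3770/787, d=(M3−M2)/(6·2)=5755/4722, b=Δ2−h2·(2M2+M3)/6=971/4722
seg 3: a=-5, c=M3/2=1985/787, d=(M4−M3)/(6·3)=-1523/4722, b=Δ3−h3·(2M3+M4)/6=-20449/4722
seg 4: a=-4, c=M4/2=-599/1574, d=(M5−M4)/(6·3)=599/14166, b=Δ4−h4·(2M4+M5)/6=4945/2361
t_q=3/4 → seg 0, τ=3/4; S=4+-16051/4722·τ+0·τ²+6607/4722·τ³=205591/100736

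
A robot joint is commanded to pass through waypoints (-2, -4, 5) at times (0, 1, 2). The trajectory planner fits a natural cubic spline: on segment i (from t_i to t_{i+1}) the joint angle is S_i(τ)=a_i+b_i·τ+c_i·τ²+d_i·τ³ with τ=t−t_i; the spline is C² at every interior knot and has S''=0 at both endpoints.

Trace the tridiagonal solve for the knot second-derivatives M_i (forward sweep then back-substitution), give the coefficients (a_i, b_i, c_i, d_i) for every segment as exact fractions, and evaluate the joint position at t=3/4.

  seg 0: a=-2 b=-19/4 c=0 d=11/4
  seg 1: a=-4 b=7/2 c=33/4 d=-11/4
S(3/4) = -1127/256

Δ: Δ0=-2, Δ1=9
row 1: diag=4, rhs=66; c'=1/4, d'=33/2
back: M1=33/2
M: M0=0, M1=33/2, M2=0
seg 0: a=-2, c=M0/2=0, d=(M1−M0)/(6·1)=11/4, b=Δ0−h0·(2M0+M1)/6=-19/4
seg 1: a=-4, c=M1/2=33/4, d=(M2−M1)/(6·1)=-11/4, b=Δ1−h1·(2M1+M2)/6=7/2
t_q=3/4 → seg 0, τ=3/4; S=-2+-19/4·τ+0·τ²+11/4·τ³=-1127/256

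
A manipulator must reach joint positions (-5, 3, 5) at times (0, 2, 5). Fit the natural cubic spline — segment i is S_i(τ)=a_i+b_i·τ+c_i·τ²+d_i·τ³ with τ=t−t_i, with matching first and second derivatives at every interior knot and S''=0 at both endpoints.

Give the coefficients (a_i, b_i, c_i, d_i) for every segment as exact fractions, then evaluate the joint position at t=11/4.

  seg 0: a=-5 b=14/3 c=0 d=-1/6
  seg 1: a=3 b=8/3 c=-1 d=1/9
S(11/4) = 287/64

Δ: Δ0=4, Δ1=2/3
row 1: diag=10, rhs=-20; c'=3/10, d'=-2
back: M1=-2
M: M0=0, M1=-2, M2=0
seg 0: a=-5, c=M0/2=0, d=(M1−M0)/(6·2)=-1/6, b=Δ0−h0·(2M0+M1)/6=14/3
seg 1: a=3, c=M1/2=-1, d=(M2−M1)/(6·3)=1/9, b=Δ1−h1·(2M1+M2)/6=8/3
t_q=11/4 → seg 1, τ=3/4; S=3+8/3·τ+-1·τ²+1/9·τ³=287/64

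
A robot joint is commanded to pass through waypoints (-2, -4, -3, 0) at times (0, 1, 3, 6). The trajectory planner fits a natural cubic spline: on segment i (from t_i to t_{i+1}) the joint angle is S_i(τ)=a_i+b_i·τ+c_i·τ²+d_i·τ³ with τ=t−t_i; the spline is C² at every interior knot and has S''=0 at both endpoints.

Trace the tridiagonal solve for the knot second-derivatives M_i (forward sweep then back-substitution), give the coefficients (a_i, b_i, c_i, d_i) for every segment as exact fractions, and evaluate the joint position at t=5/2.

Δ: Δ0=-2, Δ1=1/2, Δ2=1
row 1: diag=6, rhs=15; c'=1/3, d'=5/2
row 2: denom=10−2·1/3=28/3; d'=(3−2·5/2)/(28/3)=-3/14
back: M2=-3/14
back: M1=5/2−1/3·-3/14=18/7
M: M0=0, M1=18/7, M2=-3/14, M3=0
seg 0: a=-2, c=M0/2=0, d=(M1−M0)/(6·1)=3/7, b=Δ0−h0·(2M0+M1)/6=-17/7
seg 1: a=-4, c=M1/2=9/7, d=(M2−M1)/(6·2)=-13/56, b=Δ1−h1·(2M1+M2)/6=-8/7
seg 2: a=-3, c=M2/2=-3/28, d=(M3−M2)/(6·3)=1/84, b=Δ2−h2·(2M2+M3)/6=17/14
t_q=5/2 → seg 1, τ=3/2; S=-4+-8/7·τ+9/7·τ²+-13/56·τ³=-1615/448

  seg 0: a=-2 b=-17/7 c=0 d=3/7
  seg 1: a=-4 b=-8/7 c=9/7 d=-13/56
  seg 2: a=-3 b=17/14 c=-3/28 d=1/84
S(5/2) = -1615/448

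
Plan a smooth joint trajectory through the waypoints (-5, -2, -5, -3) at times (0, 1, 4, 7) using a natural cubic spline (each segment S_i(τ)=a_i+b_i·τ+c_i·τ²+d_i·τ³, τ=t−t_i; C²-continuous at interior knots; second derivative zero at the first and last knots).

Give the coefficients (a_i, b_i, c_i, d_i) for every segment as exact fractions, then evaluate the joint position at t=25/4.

  seg 0: a=-5 b=314/87 c=0 d=-53/87
  seg 1: a=-2 b=155/87 c=-53/29 d=235/783
  seg 2: a=-5 b=-94/87 c=76/87 d=-76/783
S(25/4) = -1909/464

Δ: Δ0=3, Δ1=-1, Δ2=2/3
row 1: diag=8, rhs=-24; c'=3/8, d'=-3
row 2: denom=12−3·3/8=87/8; d'=(10−3·-3)/(87/8)=152/87
back: M2=152/87
back: M1=-3−3/8·152/87=-106/29
M: M0=0, M1=-106/29, M2=152/87, M3=0
seg 0: a=-5, c=M0/2=0, d=(M1−M0)/(6·1)=-53/87, b=Δ0−h0·(2M0+M1)/6=314/87
seg 1: a=-2, c=M1/2=-53/29, d=(M2−M1)/(6·3)=235/783, b=Δ1−h1·(2M1+M2)/6=155/87
seg 2: a=-5, c=M2/2=76/87, d=(M3−M2)/(6·3)=-76/783, b=Δ2−h2·(2M2+M3)/6=-94/87
t_q=25/4 → seg 2, τ=9/4; S=-5+-94/87·τ+76/87·τ²+-76/783·τ³=-1909/464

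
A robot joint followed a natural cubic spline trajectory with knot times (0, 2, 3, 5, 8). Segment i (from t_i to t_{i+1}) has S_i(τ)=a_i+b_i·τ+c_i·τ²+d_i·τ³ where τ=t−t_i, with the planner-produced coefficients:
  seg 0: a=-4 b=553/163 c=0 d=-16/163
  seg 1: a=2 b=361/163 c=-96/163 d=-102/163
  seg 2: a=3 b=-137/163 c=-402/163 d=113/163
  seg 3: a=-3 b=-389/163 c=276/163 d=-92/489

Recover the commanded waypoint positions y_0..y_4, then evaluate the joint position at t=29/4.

y_0 = S_0(0) = a_0 = -4
y_1 = S_1(0) = a_1 = 2
y_2 = S_2(0) = a_2 = 3
y_3 = S_3(0) = a_3 = -3
y_4 = S_3(3) = 0
t_q=29/4 is in segment 3 (τ=9/4); S_3(τ)=-5061/2608

y_0=-4 y_1=2 y_2=3 y_3=-3 y_4=0
S(29/4) = -5061/2608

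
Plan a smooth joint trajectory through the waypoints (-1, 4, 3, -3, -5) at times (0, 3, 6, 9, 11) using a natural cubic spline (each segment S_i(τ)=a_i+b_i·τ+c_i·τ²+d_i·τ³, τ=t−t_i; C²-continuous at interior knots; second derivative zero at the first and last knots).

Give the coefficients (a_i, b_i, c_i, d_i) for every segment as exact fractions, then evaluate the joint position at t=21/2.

  seg 0: a=-1 b=853/414 c=0 d=-163/3726
  seg 1: a=4 b=182/207 c=-163/414 d=-13/3726
  seg 2: a=3 b=-653/414 c=-88/207 d=353/3726
  seg 3: a=-3 b=-325/207 c=59/138 d=-59/828
S(21/2) = -10231/2208

Δ: Δ0=5/3, Δ1=-1/3, Δ2=-2, Δ3=-1
row 1: diag=12, rhs=-12; c'=1/4, d'=-1
row 2: denom=12−3·1/4=45/4; d'=(-10−3·-1)/(45/4)=-28/45
row 3: denom=10−3·4/15=46/5; d'=(6−3·-28/45)/(46/5)=59/69
back: M3=59/69
back: M2=-28/45−4/15·59/69=-176/207
back: M1=-1−1/4·-176/207=-163/207
M: M0=0, M1=-163/207, M2=-176/207, M3=59/69, M4=0
seg 0: a=-1, c=M0/2=0, d=(M1−M0)/(6·3)=-163/3726, b=Δ0−h0·(2M0+M1)/6=853/414
seg 1: a=4, c=M1/2=-163/414, d=(M2−M1)/(6·3)=-13/3726, b=Δ1−h1·(2M1+M2)/6=182/207
seg 2: a=3, c=M2/2=-88/207, d=(M3−M2)/(6·3)=353/3726, b=Δ2−h2·(2M2+M3)/6=-653/414
seg 3: a=-3, c=M3/2=59/138, d=(M4−M3)/(6·2)=-59/828, b=Δ3−h3·(2M3+M4)/6=-325/207
t_q=21/2 → seg 3, τ=3/2; S=-3+-325/207·τ+59/138·τ²+-59/828·τ³=-10231/2208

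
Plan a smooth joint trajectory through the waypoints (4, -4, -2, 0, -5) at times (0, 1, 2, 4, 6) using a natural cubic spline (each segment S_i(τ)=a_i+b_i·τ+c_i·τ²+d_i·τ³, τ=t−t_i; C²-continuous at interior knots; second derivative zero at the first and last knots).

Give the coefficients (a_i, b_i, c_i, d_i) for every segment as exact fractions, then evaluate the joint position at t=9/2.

Δ: Δ0=-8, Δ1=2, Δ2=1, Δ3=-5/2
row 1: diag=4, rhs=60; c'=1/4, d'=15
row 2: denom=6−1·1/4=23/4; d'=(-6−1·15)/(23/4)=-84/23
row 3: denom=8−2·8/23=168/23; d'=(-21−2·-84/23)/(168/23)=-15/8
back: M3=-15/8
back: M2=-84/23−8/23·-15/8=-3
back: M1=15−1/4·-3=63/4
M: M0=0, M1=63/4, M2=-3, M3=-15/8, M4=0
seg 0: a=4, c=M0/2=0, d=(M1−M0)/(6·1)=21/8, b=Δ0−h0·(2M0+M1)/6=-85/8
seg 1: a=-4, c=M1/2=63/8, d=(M2−M1)/(6·1)=-25/8, b=Δ1−h1·(2M1+M2)/6=-11/4
seg 2: a=-2, c=M2/2=-3/2, d=(M3−M2)/(6·2)=3/32, b=Δ2−h2·(2M2+M3)/6=29/8
seg 3: a=0, c=M3/2=-15/16, d=(M4−M3)/(6·2)=5/32, b=Δ3−h3·(2M3+M4)/6=-5/4
t_q=9/2 → seg 3, τ=1/2; S=0+-5/4·τ+-15/16·τ²+5/32·τ³=-215/256

  seg 0: a=4 b=-85/8 c=0 d=21/8
  seg 1: a=-4 b=-11/4 c=63/8 d=-25/8
  seg 2: a=-2 b=29/8 c=-3/2 d=3/32
  seg 3: a=0 b=-5/4 c=-15/16 d=5/32
S(9/2) = -215/256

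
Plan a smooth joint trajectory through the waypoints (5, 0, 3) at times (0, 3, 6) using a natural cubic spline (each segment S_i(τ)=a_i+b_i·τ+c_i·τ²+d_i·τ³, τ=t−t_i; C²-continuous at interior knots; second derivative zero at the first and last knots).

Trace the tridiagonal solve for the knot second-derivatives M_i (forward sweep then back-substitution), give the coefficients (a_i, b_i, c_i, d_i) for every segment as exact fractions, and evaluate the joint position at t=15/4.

Δ: Δ0=-5/3, Δ1=1
row 1: diag=12, rhs=16; c'=1/4, d'=4/3
back: M1=4/3
M: M0=0, M1=4/3, M2=0
seg 0: a=5, c=M0/2=0, d=(M1−M0)/(6·3)=2/27, b=Δ0−h0·(2M0+M1)/6=-7/3
seg 1: a=0, c=M1/2=2/3, d=(M2−M1)/(6·3)=-2/27, b=Δ1−h1·(2M1+M2)/6=-1/3
t_q=15/4 → seg 1, τ=3/4; S=0+-1/3·τ+2/3·τ²+-2/27·τ³=3/32

  seg 0: a=5 b=-7/3 c=0 d=2/27
  seg 1: a=0 b=-1/3 c=2/3 d=-2/27
S(15/4) = 3/32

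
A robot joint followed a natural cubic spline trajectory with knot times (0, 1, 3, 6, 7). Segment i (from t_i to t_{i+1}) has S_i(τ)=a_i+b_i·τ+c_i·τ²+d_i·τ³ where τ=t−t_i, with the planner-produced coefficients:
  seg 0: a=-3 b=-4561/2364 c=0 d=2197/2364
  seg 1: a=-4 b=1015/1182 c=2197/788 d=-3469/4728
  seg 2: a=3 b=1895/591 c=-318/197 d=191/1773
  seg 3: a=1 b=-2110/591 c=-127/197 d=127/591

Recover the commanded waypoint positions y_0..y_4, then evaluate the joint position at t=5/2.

y_0=-3 y_1=-4 y_2=3 y_3=1 y_4=-3
S(5/2) = 13679/12608

y_0 = S_0(0) = a_0 = -3
y_1 = S_1(0) = a_1 = -4
y_2 = S_2(0) = a_2 = 3
y_3 = S_3(0) = a_3 = 1
y_4 = S_3(1) = -3
t_q=5/2 is in segment 1 (τ=3/2); S_1(τ)=13679/12608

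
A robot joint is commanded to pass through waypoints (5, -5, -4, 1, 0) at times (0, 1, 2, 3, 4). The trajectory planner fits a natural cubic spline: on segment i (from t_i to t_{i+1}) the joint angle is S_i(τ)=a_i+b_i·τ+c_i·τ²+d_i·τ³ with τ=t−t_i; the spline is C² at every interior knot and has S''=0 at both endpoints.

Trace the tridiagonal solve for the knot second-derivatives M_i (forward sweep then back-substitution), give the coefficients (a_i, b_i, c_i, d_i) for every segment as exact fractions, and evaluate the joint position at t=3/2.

  seg 0: a=5 b=-703/56 c=0 d=143/56
  seg 1: a=-5 b=-137/28 c=429/56 d=-99/56
  seg 2: a=-4 b=41/8 c=33/14 d=-139/56
  seg 3: a=1 b=67/28 c=-285/56 d=95/56
S(3/2) = -2577/448

Δ: Δ0=-10, Δ1=1, Δ2=5, Δ3=-1
row 1: diag=4, rhs=66; c'=1/4, d'=33/2
row 2: denom=4−1·1/4=15/4; d'=(24−1·33/2)/(15/4)=2
row 3: denom=4−1·4/15=56/15; d'=(-36−1·2)/(56/15)=-285/28
back: M3=-285/28
back: M2=2−4/15·-285/28=33/7
back: M1=33/2−1/4·33/7=429/28
M: M0=0, M1=429/28, M2=33/7, M3=-285/28, M4=0
seg 0: a=5, c=M0/2=0, d=(M1−M0)/(6·1)=143/56, b=Δ0−h0·(2M0+M1)/6=-703/56
seg 1: a=-5, c=M1/2=429/56, d=(M2−M1)/(6·1)=-99/56, b=Δ1−h1·(2M1+M2)/6=-137/28
seg 2: a=-4, c=M2/2=33/14, d=(M3−M2)/(6·1)=-139/56, b=Δ2−h2·(2M2+M3)/6=41/8
seg 3: a=1, c=M3/2=-285/56, d=(M4−M3)/(6·1)=95/56, b=Δ3−h3·(2M3+M4)/6=67/28
t_q=3/2 → seg 1, τ=1/2; S=-5+-137/28·τ+429/56·τ²+-99/56·τ³=-2577/448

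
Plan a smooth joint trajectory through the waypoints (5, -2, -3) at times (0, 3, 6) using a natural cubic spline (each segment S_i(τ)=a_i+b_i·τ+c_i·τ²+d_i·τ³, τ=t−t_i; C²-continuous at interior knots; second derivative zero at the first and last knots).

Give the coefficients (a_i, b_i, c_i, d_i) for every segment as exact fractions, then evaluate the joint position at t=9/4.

Δ: Δ0=-7/3, Δ1=-1/3
row 1: diag=12, rhs=12; c'=1/4, d'=1
back: M1=1
M: M0=0, M1=1, M2=0
seg 0: a=5, c=M0/2=0, d=(M1−M0)/(6·3)=1/18, b=Δ0−h0·(2M0+M1)/6=-17/6
seg 1: a=-2, c=M1/2=1/2, d=(M2−M1)/(6·3)=-1/18, b=Δ1−h1·(2M1+M2)/6=-4/3
t_q=9/4 → seg 0, τ=9/4; S=5+-17/6·τ+0·τ²+1/18·τ³=-95/128

  seg 0: a=5 b=-17/6 c=0 d=1/18
  seg 1: a=-2 b=-4/3 c=1/2 d=-1/18
S(9/4) = -95/128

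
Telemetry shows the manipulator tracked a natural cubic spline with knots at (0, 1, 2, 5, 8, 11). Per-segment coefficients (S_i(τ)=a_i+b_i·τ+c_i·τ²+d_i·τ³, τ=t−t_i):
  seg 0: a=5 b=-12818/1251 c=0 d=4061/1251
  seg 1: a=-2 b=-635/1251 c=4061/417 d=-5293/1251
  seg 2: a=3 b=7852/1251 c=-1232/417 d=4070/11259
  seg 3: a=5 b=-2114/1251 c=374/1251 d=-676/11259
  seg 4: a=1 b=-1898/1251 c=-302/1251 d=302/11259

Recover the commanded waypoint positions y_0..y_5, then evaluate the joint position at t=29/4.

y_0=5 y_1=-2 y_2=3 y_3=5 y_4=1 y_5=-5
S(29/4) = 4509/2224

y_0 = S_0(0) = a_0 = 5
y_1 = S_1(0) = a_1 = -2
y_2 = S_2(0) = a_2 = 3
y_3 = S_3(0) = a_3 = 5
y_4 = S_4(0) = a_4 = 1
y_5 = S_4(3) = -5
t_q=29/4 is in segment 3 (τ=9/4); S_3(τ)=4509/2224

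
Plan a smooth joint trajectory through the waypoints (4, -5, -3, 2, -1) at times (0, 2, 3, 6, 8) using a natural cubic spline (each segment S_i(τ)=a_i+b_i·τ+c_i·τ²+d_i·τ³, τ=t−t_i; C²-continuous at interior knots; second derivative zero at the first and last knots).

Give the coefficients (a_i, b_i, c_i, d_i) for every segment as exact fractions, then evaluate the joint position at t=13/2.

  seg 0: a=4 b=-2087/312 c=0 d=683/1248
  seg 1: a=-5 b=-19/156 c=683/208 d=-725/624
  seg 2: a=-3 b=1847/624 c=-21/104 d=-11/144
  seg 3: a=2 b=-49/156 c=-185/208 d=185/1248
S(13/2) = 5455/3328

Δ: Δ0=-9/2, Δ1=2, Δ2=5/3, Δ3=-3/2
row 1: diag=6, rhs=39; c'=1/6, d'=13/2
row 2: denom=8−1·1/6=47/6; d'=(-2−1·13/2)/(47/6)=-51/47
row 3: denom=10−3·18/47=416/47; d'=(-19−3·-51/47)/(416/47)=-185/104
back: M3=-185/104
back: M2=-51/47−18/47·-185/104=-21/52
back: M1=13/2−1/6·-21/52=683/104
M: M0=0, M1=683/104, M2=-21/52, M3=-185/104, M4=0
seg 0: a=4, c=M0/2=0, d=(M1−M0)/(6·2)=683/1248, b=Δ0−h0·(2M0+M1)/6=-2087/312
seg 1: a=-5, c=M1/2=683/208, d=(M2−M1)/(6·1)=-725/624, b=Δ1−h1·(2M1+M2)/6=-19/156
seg 2: a=-3, c=M2/2=-21/104, d=(M3−M2)/(6·3)=-11/144, b=Δ2−h2·(2M2+M3)/6=1847/624
seg 3: a=2, c=M3/2=-185/208, d=(M4−M3)/(6·2)=185/1248, b=Δ3−h3·(2M3+M4)/6=-49/156
t_q=13/2 → seg 3, τ=1/2; S=2+-49/156·τ+-185/208·τ²+185/1248·τ³=5455/3328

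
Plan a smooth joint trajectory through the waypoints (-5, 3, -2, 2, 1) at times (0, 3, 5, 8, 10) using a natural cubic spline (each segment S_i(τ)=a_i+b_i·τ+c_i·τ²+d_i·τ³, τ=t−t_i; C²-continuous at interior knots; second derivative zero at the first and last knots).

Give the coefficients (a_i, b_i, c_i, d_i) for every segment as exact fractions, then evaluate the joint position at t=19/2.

Δ: Δ0=8/3, Δ1=-5/2, Δ2=4/3, Δ3=-1/2
row 1: diag=10, rhs=-31; c'=1/5, d'=-31/10
row 2: denom=10−2·1/5=48/5; d'=(23−2·-31/10)/(48/5)=73/24
row 3: denom=10−3·5/16=145/16; d'=(-11−3·73/24)/(145/16)=-322/145
back: M3=-322/145
back: M2=73/24−5/16·-322/145=325/87
back: M1=-31/10−1/5·325/87=-3347/870
M: M0=0, M1=-3347/870, M2=325/87, M3=-322/145, M4=0
seg 0: a=-5, c=M0/2=0, d=(M1−M0)/(6·3)=-3347/15660, b=Δ0−h0·(2M0+M1)/6=7987/1740
seg 1: a=3, c=M1/2=-3347/1740, d=(M2−M1)/(6·2)=733/1160, b=Δ1−h1·(2M1+M2)/6=-1027/870
seg 2: a=-2, c=M2/2=325/174, d=(M3−M2)/(6·3)=-2591/7830, b=Δ2−h2·(2M2+M3)/6=-562/435
seg 3: a=2, c=M3/2=-161/145, d=(M4−M3)/(6·2)=161/870, b=Δ3−h3·(2M3+M4)/6=853/870
t_q=19/2 → seg 3, τ=3/2; S=2+853/870·τ+-161/145·τ²+161/870·τ³=741/464

  seg 0: a=-5 b=7987/1740 c=0 d=-3347/15660
  seg 1: a=3 b=-1027/870 c=-3347/1740 d=733/1160
  seg 2: a=-2 b=-562/435 c=325/174 d=-2591/7830
  seg 3: a=2 b=853/870 c=-161/145 d=161/870
S(19/2) = 741/464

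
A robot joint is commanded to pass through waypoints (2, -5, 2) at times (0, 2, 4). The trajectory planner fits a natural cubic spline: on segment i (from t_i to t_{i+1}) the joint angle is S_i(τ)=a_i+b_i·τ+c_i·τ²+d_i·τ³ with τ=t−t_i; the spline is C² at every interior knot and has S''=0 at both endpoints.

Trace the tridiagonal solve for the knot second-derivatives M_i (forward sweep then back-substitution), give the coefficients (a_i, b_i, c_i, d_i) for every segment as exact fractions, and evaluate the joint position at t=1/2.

  seg 0: a=2 b=-21/4 c=0 d=7/16
  seg 1: a=-5 b=0 c=21/8 d=-7/16
S(1/2) = -73/128

Δ: Δ0=-7/2, Δ1=7/2
row 1: diag=8, rhs=42; c'=1/4, d'=21/4
back: M1=21/4
M: M0=0, M1=21/4, M2=0
seg 0: a=2, c=M0/2=0, d=(M1−M0)/(6·2)=7/16, b=Δ0−h0·(2M0+M1)/6=-21/4
seg 1: a=-5, c=M1/2=21/8, d=(M2−M1)/(6·2)=-7/16, b=Δ1−h1·(2M1+M2)/6=0
t_q=1/2 → seg 0, τ=1/2; S=2+-21/4·τ+0·τ²+7/16·τ³=-73/128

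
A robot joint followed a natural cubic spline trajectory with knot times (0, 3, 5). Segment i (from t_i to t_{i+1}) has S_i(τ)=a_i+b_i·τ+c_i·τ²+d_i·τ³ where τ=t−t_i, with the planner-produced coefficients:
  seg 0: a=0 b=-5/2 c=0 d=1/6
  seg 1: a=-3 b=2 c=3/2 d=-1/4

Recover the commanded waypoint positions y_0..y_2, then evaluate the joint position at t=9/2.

y_0=0 y_1=-3 y_2=5
S(9/2) = 81/32

y_0 = S_0(0) = a_0 = 0
y_1 = S_1(0) = a_1 = -3
y_2 = S_1(2) = 5
t_q=9/2 is in segment 1 (τ=3/2); S_1(τ)=81/32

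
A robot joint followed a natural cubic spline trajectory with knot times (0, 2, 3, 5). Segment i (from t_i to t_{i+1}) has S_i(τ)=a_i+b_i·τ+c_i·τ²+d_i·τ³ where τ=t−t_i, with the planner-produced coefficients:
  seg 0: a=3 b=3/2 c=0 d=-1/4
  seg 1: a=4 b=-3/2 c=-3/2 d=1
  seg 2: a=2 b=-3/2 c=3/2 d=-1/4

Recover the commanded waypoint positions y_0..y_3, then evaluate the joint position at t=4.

y_0 = S_0(0) = a_0 = 3
y_1 = S_1(0) = a_1 = 4
y_2 = S_2(0) = a_2 = 2
y_3 = S_2(2) = 3
t_q=4 is in segment 2 (τ=1); S_2(τ)=7/4

y_0=3 y_1=4 y_2=2 y_3=3
S(4) = 7/4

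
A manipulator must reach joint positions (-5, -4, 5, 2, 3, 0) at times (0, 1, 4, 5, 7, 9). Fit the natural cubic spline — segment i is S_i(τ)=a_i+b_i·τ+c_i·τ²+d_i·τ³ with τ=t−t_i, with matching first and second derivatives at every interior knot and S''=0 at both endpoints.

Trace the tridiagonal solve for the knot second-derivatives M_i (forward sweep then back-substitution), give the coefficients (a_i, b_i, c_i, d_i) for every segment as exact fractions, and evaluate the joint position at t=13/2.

  seg 0: a=-5 b=195/589 c=0 d=394/589
  seg 1: a=-4 b=1377/589 c=1182/589 d=-1052/1767
  seg 2: a=5 b=-999/589 c=-1974/589 d=1206/589
  seg 3: a=2 b=-1329/589 c=1644/589 d=-3329/4712
  seg 4: a=3 b=507/1178 c=-3411/2356 d=1137/4712
S(13/2) = 94661/37696

Δ: Δ0=1, Δ1=3, Δ2=-3, Δ3=1/2, Δ4=-3/2
row 1: diag=8, rhs=12; c'=3/8, d'=3/2
row 2: denom=8−3·3/8=55/8; d'=(-36−3·3/2)/(55/8)=-324/55
row 3: denom=6−1·8/55=322/55; d'=(21−1·-324/55)/(322/55)=1479/322
row 4: denom=8−2·55/161=1178/161; d'=(-12−2·1479/322)/(1178/161)=-3411/1178
back: M4=-3411/1178
back: M3=1479/322−55/161·-3411/1178=3288/589
back: M2=-324/55−8/55·3288/589=-3948/589
back: M1=3/2−3/8·-3948/589=2364/589
M: M0=0, M1=2364/589, M2=-3948/589, M3=3288/589, M4=-3411/1178, M5=0
seg 0: a=-5, c=M0/2=0, d=(M1−M0)/(6·1)=394/589, b=Δ0−h0·(2M0+M1)/6=195/589
seg 1: a=-4, c=M1/2=1182/589, d=(M2−M1)/(6·3)=-1052/1767, b=Δ1−h1·(2M1+M2)/6=1377/589
seg 2: a=5, c=M2/2=-1974/589, d=(M3−M2)/(6·1)=1206/589, b=Δ2−h2·(2M2+M3)/6=-999/589
seg 3: a=2, c=M3/2=1644/589, d=(M4−M3)/(6·2)=-3329/4712, b=Δ3−h3·(2M3+M4)/6=-1329/589
seg 4: a=3, c=M4/2=-3411/2356, d=(M5−M4)/(6·2)=1137/4712, b=Δ4−h4·(2M4+M5)/6=507/1178
t_q=13/2 → seg 3, τ=3/2; S=2+-1329/589·τ+1644/589·τ²+-3329/4712·τ³=94661/37696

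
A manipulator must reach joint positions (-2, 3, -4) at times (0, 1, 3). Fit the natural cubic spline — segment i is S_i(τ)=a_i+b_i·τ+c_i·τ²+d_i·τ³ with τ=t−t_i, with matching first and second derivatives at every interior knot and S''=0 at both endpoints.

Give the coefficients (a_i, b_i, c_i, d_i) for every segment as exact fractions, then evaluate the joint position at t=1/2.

Δ: Δ0=5, Δ1=-7/2
row 1: diag=6, rhs=-51; c'=1/3, d'=-17/2
back: M1=-17/2
M: M0=0, M1=-17/2, M2=0
seg 0: a=-2, c=M0/2=0, d=(M1−M0)/(6·1)=-17/12, b=Δ0−h0·(2M0+M1)/6=77/12
seg 1: a=3, c=M1/2=-17/4, d=(M2−M1)/(6·2)=17/24, b=Δ1−h1·(2M1+M2)/6=13/6
t_q=1/2 → seg 0, τ=1/2; S=-2+77/12·τ+0·τ²+-17/12·τ³=33/32

  seg 0: a=-2 b=77/12 c=0 d=-17/12
  seg 1: a=3 b=13/6 c=-17/4 d=17/24
S(1/2) = 33/32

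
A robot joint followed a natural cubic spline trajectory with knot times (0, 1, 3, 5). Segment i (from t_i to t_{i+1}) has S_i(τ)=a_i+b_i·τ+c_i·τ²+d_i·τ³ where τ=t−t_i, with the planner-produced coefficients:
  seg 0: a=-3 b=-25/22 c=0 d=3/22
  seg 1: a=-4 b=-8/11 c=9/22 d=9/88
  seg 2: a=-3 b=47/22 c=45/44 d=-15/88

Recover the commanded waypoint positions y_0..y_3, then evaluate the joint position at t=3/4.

y_0 = S_0(0) = a_0 = -3
y_1 = S_1(0) = a_1 = -4
y_2 = S_2(0) = a_2 = -3
y_3 = S_2(2) = 4
t_q=3/4 is in segment 0 (τ=3/4); S_0(τ)=-5343/1408

y_0=-3 y_1=-4 y_2=-3 y_3=4
S(3/4) = -5343/1408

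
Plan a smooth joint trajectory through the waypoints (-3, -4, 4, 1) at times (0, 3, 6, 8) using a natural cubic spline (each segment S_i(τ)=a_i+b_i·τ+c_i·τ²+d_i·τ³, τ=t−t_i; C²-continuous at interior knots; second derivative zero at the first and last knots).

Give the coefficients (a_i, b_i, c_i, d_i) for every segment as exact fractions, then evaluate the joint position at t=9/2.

  seg 0: a=-3 b=-329/222 c=0 d=85/666
  seg 1: a=-4 b=218/111 c=85/74 d=-203/666
  seg 2: a=4 b=139/222 c=-59/37 d=59/222
S(9/2) = 297/592

Δ: Δ0=-1/3, Δ1=8/3, Δ2=-3/2
row 1: diag=12, rhs=18; c'=1/4, d'=3/2
row 2: denom=10−3·1/4=37/4; d'=(-25−3·3/2)/(37/4)=-118/37
back: M2=-118/37
back: M1=3/2−1/4·-118/37=85/37
M: M0=0, M1=85/37, M2=-118/37, M3=0
seg 0: a=-3, c=M0/2=0, d=(M1−M0)/(6·3)=85/666, b=Δ0−h0·(2M0+M1)/6=-329/222
seg 1: a=-4, c=M1/2=85/74, d=(M2−M1)/(6·3)=-203/666, b=Δ1−h1·(2M1+M2)/6=218/111
seg 2: a=4, c=M2/2=-59/37, d=(M3−M2)/(6·2)=59/222, b=Δ2−h2·(2M2+M3)/6=139/222
t_q=9/2 → seg 1, τ=3/2; S=-4+218/111·τ+85/74·τ²+-203/666·τ³=297/592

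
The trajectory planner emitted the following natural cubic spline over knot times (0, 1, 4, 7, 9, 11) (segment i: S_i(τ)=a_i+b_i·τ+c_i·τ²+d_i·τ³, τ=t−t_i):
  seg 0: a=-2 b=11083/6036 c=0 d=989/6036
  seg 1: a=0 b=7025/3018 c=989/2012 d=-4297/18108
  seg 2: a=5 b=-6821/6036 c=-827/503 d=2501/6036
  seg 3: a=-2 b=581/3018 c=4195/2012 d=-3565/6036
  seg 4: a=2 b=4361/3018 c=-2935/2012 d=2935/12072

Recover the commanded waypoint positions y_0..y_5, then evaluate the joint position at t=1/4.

y_0 = S_0(0) = a_0 = -2
y_1 = S_1(0) = a_1 = 0
y_2 = S_2(0) = a_2 = 5
y_3 = S_3(0) = a_3 = -2
y_4 = S_4(0) = a_4 = 2
y_5 = S_4(2) = 1
t_q=1/4 is in segment 0 (τ=1/4); S_0(τ)=-198097/128768

y_0=-2 y_1=0 y_2=5 y_3=-2 y_4=2 y_5=1
S(1/4) = -198097/128768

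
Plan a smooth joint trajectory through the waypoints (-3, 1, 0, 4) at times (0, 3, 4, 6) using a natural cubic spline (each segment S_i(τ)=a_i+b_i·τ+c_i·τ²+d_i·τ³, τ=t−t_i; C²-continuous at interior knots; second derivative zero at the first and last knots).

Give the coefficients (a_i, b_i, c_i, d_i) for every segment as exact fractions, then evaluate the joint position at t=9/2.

  seg 0: a=-3 b=341/141 c=0 d=-17/141
  seg 1: a=1 b=-118/141 c=-51/47 d=130/141
  seg 2: a=0 b=-34/141 c=79/47 d=-79/282
S(9/2) = 199/752

Δ: Δ0=4/3, Δ1=-1, Δ2=2
row 1: diag=8, rhs=-14; c'=1/8, d'=-7/4
row 2: denom=6−1·1/8=47/8; d'=(18−1·-7/4)/(47/8)=158/47
back: M2=158/47
back: M1=-7/4−1/8·158/47=-102/47
M: M0=0, M1=-102/47, M2=158/47, M3=0
seg 0: a=-3, c=M0/2=0, d=(M1−M0)/(6·3)=-17/141, b=Δ0−h0·(2M0+M1)/6=341/141
seg 1: a=1, c=M1/2=-51/47, d=(M2−M1)/(6·1)=130/141, b=Δ1−h1·(2M1+M2)/6=-118/141
seg 2: a=0, c=M2/2=79/47, d=(M3−M2)/(6·2)=-79/282, b=Δ2−h2·(2M2+M3)/6=-34/141
t_q=9/2 → seg 2, τ=1/2; S=0+-34/141·τ+79/47·τ²+-79/282·τ³=199/752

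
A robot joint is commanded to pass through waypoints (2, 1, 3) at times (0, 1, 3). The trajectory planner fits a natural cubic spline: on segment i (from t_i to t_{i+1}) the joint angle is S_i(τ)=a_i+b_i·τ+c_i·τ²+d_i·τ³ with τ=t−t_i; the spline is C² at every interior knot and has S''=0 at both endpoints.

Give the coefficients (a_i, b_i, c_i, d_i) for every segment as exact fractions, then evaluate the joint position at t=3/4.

Δ: Δ0=-1, Δ1=1
row 1: diag=6, rhs=12; c'=1/3, d'=2
back: M1=2
M: M0=0, M1=2, M2=0
seg 0: a=2, c=M0/2=0, d=(M1−M0)/(6·1)=1/3, b=Δ0−h0·(2M0+M1)/6=-4/3
seg 1: a=1, c=M1/2=1, d=(M2−M1)/(6·2)=-1/6, b=Δ1−h1·(2M1+M2)/6=-1/3
t_q=3/4 → seg 0, τ=3/4; S=2+-4/3·τ+0·τ²+1/3·τ³=73/64

  seg 0: a=2 b=-4/3 c=0 d=1/3
  seg 1: a=1 b=-1/3 c=1 d=-1/6
S(3/4) = 73/64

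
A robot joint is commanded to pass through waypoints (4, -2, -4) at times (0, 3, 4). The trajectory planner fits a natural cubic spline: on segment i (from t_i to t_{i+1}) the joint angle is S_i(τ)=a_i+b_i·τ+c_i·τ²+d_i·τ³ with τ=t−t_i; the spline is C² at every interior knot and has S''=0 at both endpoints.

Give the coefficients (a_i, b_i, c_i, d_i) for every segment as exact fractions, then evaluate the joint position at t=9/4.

  seg 0: a=4 b=-2 c=0 d=0
  seg 1: a=-2 b=-2 c=0 d=0
S(9/4) = -1/2

Δ: Δ0=-2, Δ1=-2
row 1: diag=8, rhs=0; c'=1/8, d'=0
back: M1=0
M: M0=0, M1=0, M2=0
seg 0: a=4, c=M0/2=0, d=(M1−M0)/(6·3)=0, b=Δ0−h0·(2M0+M1)/6=-2
seg 1: a=-2, c=M1/2=0, d=(M2−M1)/(6·1)=0, b=Δ1−h1·(2M1+M2)/6=-2
t_q=9/4 → seg 0, τ=9/4; S=4+-2·τ+0·τ²+0·τ³=-1/2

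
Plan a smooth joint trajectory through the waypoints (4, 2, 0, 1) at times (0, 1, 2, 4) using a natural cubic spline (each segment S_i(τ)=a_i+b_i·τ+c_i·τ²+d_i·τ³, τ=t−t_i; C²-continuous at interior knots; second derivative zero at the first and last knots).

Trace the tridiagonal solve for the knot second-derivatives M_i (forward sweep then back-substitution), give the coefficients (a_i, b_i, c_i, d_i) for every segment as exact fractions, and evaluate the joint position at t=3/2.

  seg 0: a=4 b=-87/46 c=0 d=-5/46
  seg 1: a=2 b=-51/23 c=-15/46 d=25/46
  seg 2: a=0 b=-57/46 c=30/23 d=-5/23
S(3/2) = 323/368

Δ: Δ0=-2, Δ1=-2, Δ2=1/2
row 1: diag=4, rhs=0; c'=1/4, d'=0
row 2: denom=6−1·1/4=23/4; d'=(15−1·0)/(23/4)=60/23
back: M2=60/23
back: M1=0−1/4·60/23=-15/23
M: M0=0, M1=-15/23, M2=60/23, M3=0
seg 0: a=4, c=M0/2=0, d=(M1−M0)/(6·1)=-5/46, b=Δ0−h0·(2M0+M1)/6=-87/46
seg 1: a=2, c=M1/2=-15/46, d=(M2−M1)/(6·1)=25/46, b=Δ1−h1·(2M1+M2)/6=-51/23
seg 2: a=0, c=M2/2=30/23, d=(M3−M2)/(6·2)=-5/23, b=Δ2−h2·(2M2+M3)/6=-57/46
t_q=3/2 → seg 1, τ=1/2; S=2+-51/23·τ+-15/46·τ²+25/46·τ³=323/368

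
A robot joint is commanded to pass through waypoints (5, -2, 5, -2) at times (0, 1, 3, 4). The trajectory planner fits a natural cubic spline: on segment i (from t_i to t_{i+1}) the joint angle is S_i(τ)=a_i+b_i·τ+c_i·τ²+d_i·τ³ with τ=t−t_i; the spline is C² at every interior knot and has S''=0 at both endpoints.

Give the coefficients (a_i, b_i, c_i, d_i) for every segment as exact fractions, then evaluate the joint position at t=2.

  seg 0: a=5 b=-77/8 c=0 d=21/8
  seg 1: a=-2 b=-7/4 c=63/8 d=-21/8
  seg 2: a=5 b=-7/4 c=-63/8 d=21/8
S(2) = 3/2

Δ: Δ0=-7, Δ1=7/2, Δ2=-7
row 1: diag=6, rhs=63; c'=1/3, d'=21/2
row 2: denom=6−2·1/3=16/3; d'=(-63−2·21/2)/(16/3)=-63/4
back: M2=-63/4
back: M1=21/2−1/3·-63/4=63/4
M: M0=0, M1=63/4, M2=-63/4, M3=0
seg 0: a=5, c=M0/2=0, d=(M1−M0)/(6·1)=21/8, b=Δ0−h0·(2M0+M1)/6=-77/8
seg 1: a=-2, c=M1/2=63/8, d=(M2−M1)/(6·2)=-21/8, b=Δ1−h1·(2M1+M2)/6=-7/4
seg 2: a=5, c=M2/2=-63/8, d=(M3−M2)/(6·1)=21/8, b=Δ2−h2·(2M2+M3)/6=-7/4
t_q=2 → seg 1, τ=1; S=-2+-7/4·τ+63/8·τ²+-21/8·τ³=3/2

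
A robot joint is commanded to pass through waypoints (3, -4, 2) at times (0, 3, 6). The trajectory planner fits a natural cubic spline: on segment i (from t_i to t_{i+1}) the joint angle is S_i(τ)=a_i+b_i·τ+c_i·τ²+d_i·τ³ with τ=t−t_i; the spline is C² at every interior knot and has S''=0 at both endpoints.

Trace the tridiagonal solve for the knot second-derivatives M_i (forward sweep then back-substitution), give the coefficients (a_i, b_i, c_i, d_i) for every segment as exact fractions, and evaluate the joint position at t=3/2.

Δ: Δ0=-7/3, Δ1=2
row 1: diag=12, rhs=26; c'=1/4, d'=13/6
back: M1=13/6
M: M0=0, M1=13/6, M2=0
seg 0: a=3, c=M0/2=0, d=(M1−M0)/(6·3)=13/108, b=Δ0−h0·(2M0+M1)/6=-41/12
seg 1: a=-4, c=M1/2=13/12, d=(M2−M1)/(6·3)=-13/108, b=Δ1−h1·(2M1+M2)/6=-1/6
t_q=3/2 → seg 0, τ=3/2; S=3+-41/12·τ+0·τ²+13/108·τ³=-55/32

  seg 0: a=3 b=-41/12 c=0 d=13/108
  seg 1: a=-4 b=-1/6 c=13/12 d=-13/108
S(3/2) = -55/32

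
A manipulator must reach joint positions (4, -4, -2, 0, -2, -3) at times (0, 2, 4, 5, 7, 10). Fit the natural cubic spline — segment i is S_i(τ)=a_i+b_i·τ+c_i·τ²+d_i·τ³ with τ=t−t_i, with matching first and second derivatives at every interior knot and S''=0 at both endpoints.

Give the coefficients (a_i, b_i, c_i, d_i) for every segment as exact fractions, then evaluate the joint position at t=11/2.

Δ: Δ0=-4, Δ1=1, Δ2=2, Δ3=-1, Δ4=-1/3
row 1: diag=8, rhs=30; c'=1/4, d'=15/4
row 2: denom=6−2·1/4=11/2; d'=(6−2·15/4)/(11/2)=-3/11
row 3: denom=6−1·2/11=64/11; d'=(-18−1·-3/11)/(64/11)=-195/64
row 4: denom=10−2·11/32=149/16; d'=(4−2·-195/64)/(149/16)=323/298
back: M4=323/298
back: M3=-195/64−11/32·323/298=-1019/298
back: M2=-3/11−2/11·-1019/298=52/149
back: M1=15/4−1/4·52/149=2183/596
M: M0=0, M1=2183/596, M2=52/149, M3=-1019/298, M4=323/298, M5=0
seg 0: a=4, c=M0/2=0, d=(M1−M0)/(6·2)=2183/7152, b=Δ0−h0·(2M0+M1)/6=-9335/1788
seg 1: a=-4, c=M1/2=2183/1192, d=(M2−M1)/(6·2)=-1975/7152, b=Δ1−h1·(2M1+M2)/6=-1393/894
seg 2: a=-2, c=M2/2=26/149, d=(M3−M2)/(6·1)=-1123/1788, b=Δ2−h2·(2M2+M3)/6=4387/1788
seg 3: a=0, c=M3/2=-1019/596, d=(M4−M3)/(6·2)=671/1788, b=Δ3−h3·(2M3+M4)/6=821/894
seg 4: a=-2, c=M4/2=323/596, d=(M5−M4)/(6·3)=-323/5364, b=Δ4−h4·(2M4+M5)/6=-1267/894
t_q=11/2 → seg 3, τ=1/2; S=0+821/894·τ+-1019/596·τ²+671/1788·τ³=375/4768

  seg 0: a=4 b=-9335/1788 c=0 d=2183/7152
  seg 1: a=-4 b=-1393/894 c=2183/1192 d=-1975/7152
  seg 2: a=-2 b=4387/1788 c=26/149 d=-1123/1788
  seg 3: a=0 b=821/894 c=-1019/596 d=671/1788
  seg 4: a=-2 b=-1267/894 c=323/596 d=-323/5364
S(11/2) = 375/4768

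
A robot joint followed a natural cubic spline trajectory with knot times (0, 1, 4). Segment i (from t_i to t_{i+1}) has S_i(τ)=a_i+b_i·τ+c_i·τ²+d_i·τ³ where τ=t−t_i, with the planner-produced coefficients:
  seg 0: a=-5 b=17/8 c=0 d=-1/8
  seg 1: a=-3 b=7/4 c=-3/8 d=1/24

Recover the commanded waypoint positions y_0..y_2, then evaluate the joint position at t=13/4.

y_0=-5 y_1=-3 y_2=0
S(13/4) = -249/512

y_0 = S_0(0) = a_0 = -5
y_1 = S_1(0) = a_1 = -3
y_2 = S_1(3) = 0
t_q=13/4 is in segment 1 (τ=9/4); S_1(τ)=-249/512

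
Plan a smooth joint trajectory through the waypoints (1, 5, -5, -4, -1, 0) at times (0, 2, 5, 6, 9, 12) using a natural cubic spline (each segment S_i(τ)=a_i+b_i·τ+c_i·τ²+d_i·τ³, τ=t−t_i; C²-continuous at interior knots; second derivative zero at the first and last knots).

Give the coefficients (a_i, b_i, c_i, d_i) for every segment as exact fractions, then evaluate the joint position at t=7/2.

  seg 0: a=1 b=7220/2019 c=0 d=-1591/4038
  seg 1: a=5 b=-2326/2019 c=-1591/673 d=3305/6057
  seg 2: a=-5 b=-1219/2019 c=1714/673 d=-1904/2019
  seg 3: a=-4 b=3353/2019 c=-190/673 d=376/18171
  seg 4: a=-1 b=1061/2019 c=-194/2019 d=194/18171
S(7/2) = -1107/5384

Δ: Δ0=2, Δ1=-10/3, Δ2=1, Δ3=1, Δ4=1/3
row 1: diag=10, rhs=-32; c'=3/10, d'=-16/5
row 2: denom=8−3·3/10=71/10; d'=(26−3·-16/5)/(71/10)=356/71
row 3: denom=8−1·10/71=558/71; d'=(0−1·356/71)/(558/71)=-178/279
row 4: denom=12−3·71/186=673/62; d'=(-4−3·-178/279)/(673/62)=-388/2019
back: M4=-388/2019
back: M3=-178/279−71/186·-388/2019=-380/673
back: M2=356/71−10/71·-380/673=3428/673
back: M1=-16/5−3/10·3428/673=-3182/673
M: M0=0, M1=-3182/673, M2=3428/673, M3=-380/673, M4=-388/2019, M5=0
seg 0: a=1, c=M0/2=0, d=(M1−M0)/(6·2)=-1591/4038, b=Δ0−h0·(2M0+M1)/6=7220/2019
seg 1: a=5, c=M1/2=-1591/673, d=(M2−M1)/(6·3)=3305/6057, b=Δ1−h1·(2M1+M2)/6=-2326/2019
seg 2: a=-5, c=M2/2=1714/673, d=(M3−M2)/(6·1)=-1904/2019, b=Δ2−h2·(2M2+M3)/6=-1219/2019
seg 3: a=-4, c=M3/2=-190/673, d=(M4−M3)/(6·3)=376/18171, b=Δ3−h3·(2M3+M4)/6=3353/2019
seg 4: a=-1, c=M4/2=-194/2019, d=(M5−M4)/(6·3)=194/18171, b=Δ4−h4·(2M4+M5)/6=1061/2019
t_q=7/2 → seg 1, τ=3/2; S=5+-2326/2019·τ+-1591/673·τ²+3305/6057·τ³=-1107/5384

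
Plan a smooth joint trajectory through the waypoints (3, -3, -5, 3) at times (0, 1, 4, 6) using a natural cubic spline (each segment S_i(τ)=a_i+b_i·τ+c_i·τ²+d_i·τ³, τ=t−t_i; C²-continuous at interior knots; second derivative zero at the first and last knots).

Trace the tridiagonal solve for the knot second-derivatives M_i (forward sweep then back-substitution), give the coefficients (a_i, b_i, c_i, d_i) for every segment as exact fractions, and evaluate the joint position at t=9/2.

Δ: Δ0=-6, Δ1=-2/3, Δ2=4
row 1: diag=8, rhs=32; c'=3/8, d'=4
row 2: denom=10−3·3/8=71/8; d'=(28−3·4)/(71/8)=128/71
back: M2=128/71
back: M1=4−3/8·128/71=236/71
M: M0=0, M1=236/71, M2=128/71, M3=0
seg 0: a=3, c=M0/2=0, d=(M1−M0)/(6·1)=118/213, b=Δ0−h0·(2M0+M1)/6=-1396/213
seg 1: a=-3, c=M1/2=118/71, d=(M2−M1)/(6·3)=-6/71, b=Δ1−h1·(2M1+M2)/6=-1042/213
seg 2: a=-5, c=M2/2=64/71, d=(M3−M2)/(6·2)=-32/213, b=Δ2−h2·(2M2+M3)/6=596/213
t_q=9/2 → seg 2, τ=1/2; S=-5+596/213·τ+64/71·τ²+-32/213·τ³=-241/71

  seg 0: a=3 b=-1396/213 c=0 d=118/213
  seg 1: a=-3 b=-1042/213 c=118/71 d=-6/71
  seg 2: a=-5 b=596/213 c=64/71 d=-32/213
S(9/2) = -241/71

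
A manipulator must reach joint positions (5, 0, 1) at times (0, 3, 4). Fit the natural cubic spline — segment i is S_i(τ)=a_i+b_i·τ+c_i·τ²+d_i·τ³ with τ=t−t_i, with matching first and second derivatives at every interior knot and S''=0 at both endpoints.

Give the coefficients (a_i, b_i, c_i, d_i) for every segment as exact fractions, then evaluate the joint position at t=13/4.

Δ: Δ0=-5/3, Δ1=1
row 1: diag=8, rhs=16; c'=1/8, d'=2
back: M1=2
M: M0=0, M1=2, M2=0
seg 0: a=5, c=M0/2=0, d=(M1−M0)/(6·3)=1/9, b=Δ0−h0·(2M0+M1)/6=-8/3
seg 1: a=0, c=M1/2=1, d=(M2−M1)/(6·1)=-1/3, b=Δ1−h1·(2M1+M2)/6=1/3
t_q=13/4 → seg 1, τ=1/4; S=0+1/3·τ+1·τ²+-1/3·τ³=9/64

  seg 0: a=5 b=-8/3 c=0 d=1/9
  seg 1: a=0 b=1/3 c=1 d=-1/3
S(13/4) = 9/64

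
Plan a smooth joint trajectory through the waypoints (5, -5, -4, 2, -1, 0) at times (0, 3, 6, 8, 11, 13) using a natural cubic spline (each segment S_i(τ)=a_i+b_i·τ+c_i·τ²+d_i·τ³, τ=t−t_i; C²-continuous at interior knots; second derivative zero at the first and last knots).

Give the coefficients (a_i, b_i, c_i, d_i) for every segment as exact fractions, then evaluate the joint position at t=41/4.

Δ: Δ0=-10/3, Δ1=1/3, Δ2=3, Δ3=-1, Δ4=1/2
row 1: diag=12, rhs=22; c'=1/4, d'=11/6
row 2: denom=10−3·1/4=37/4; d'=(16−3·11/6)/(37/4)=42/37
row 3: denom=10−2·8/37=354/37; d'=(-24−2·42/37)/(354/37)=-162/59
row 4: denom=10−3·37/118=1069/118; d'=(9−3·-162/59)/(1069/118)=2034/1069
back: M4=2034/1069
back: M3=-162/59−37/118·2034/1069=-3573/1069
back: M2=42/37−8/37·-3573/1069=1986/1069
back: M1=11/6−1/4·1986/1069=4390/3207
M: M0=0, M1=4390/3207, M2=1986/1069, M3=-3573/1069, M4=2034/1069, M5=0
seg 0: a=5, c=M0/2=0, d=(M1−M0)/(6·3)=2195/28863, b=Δ0−h0·(2M0+M1)/6=-4295/1069
seg 1: a=-5, c=M1/2=2195/3207, d=(M2−M1)/(6·3)=784/28863, b=Δ1−h1·(2M1+M2)/6=-2100/1069
seg 2: a=-4, c=M2/2=993/1069, d=(M3−M2)/(6·2)=-1853/4276, b=Δ2−h2·(2M2+M3)/6=3074/1069
seg 3: a=2, c=M3/2=-3573/2138, d=(M4−M3)/(6·3)=623/2138, b=Δ3−h3·(2M3+M4)/6=1487/1069
seg 4: a=-1, c=M4/2=1017/1069, d=(M5−M4)/(6·2)=-339/2138, b=Δ4−h4·(2M4+M5)/6=-1643/2138
t_q=41/4 → seg 3, τ=9/4; S=2+1487/1069·τ+-3573/2138·τ²+623/2138·τ³=-1565/136832

  seg 0: a=5 b=-4295/1069 c=0 d=2195/28863
  seg 1: a=-5 b=-2100/1069 c=2195/3207 d=784/28863
  seg 2: a=-4 b=3074/1069 c=993/1069 d=-1853/4276
  seg 3: a=2 b=1487/1069 c=-3573/2138 d=623/2138
  seg 4: a=-1 b=-1643/2138 c=1017/1069 d=-339/2138
S(41/4) = -1565/136832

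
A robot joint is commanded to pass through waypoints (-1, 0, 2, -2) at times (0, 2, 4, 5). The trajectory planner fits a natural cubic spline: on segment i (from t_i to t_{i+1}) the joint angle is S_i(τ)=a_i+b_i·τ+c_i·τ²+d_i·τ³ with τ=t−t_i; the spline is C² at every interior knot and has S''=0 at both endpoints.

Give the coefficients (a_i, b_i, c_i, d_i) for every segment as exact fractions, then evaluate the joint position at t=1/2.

  seg 0: a=-1 b=-1/11 c=0 d=13/88
  seg 1: a=0 b=37/22 c=39/44 d=-27/44
  seg 2: a=2 b=-47/22 c=-123/44 d=41/44
S(1/2) = -723/704

Δ: Δ0=1/2, Δ1=1, Δ2=-4
row 1: diag=8, rhs=3; c'=1/4, d'=3/8
row 2: denom=6−2·1/4=11/2; d'=(-30−2·3/8)/(11/2)=-123/22
back: M2=-123/22
back: M1=3/8−1/4·-123/22=39/22
M: M0=0, M1=39/22, M2=-123/22, M3=0
seg 0: a=-1, c=M0/2=0, d=(M1−M0)/(6·2)=13/88, b=Δ0−h0·(2M0+M1)/6=-1/11
seg 1: a=0, c=M1/2=39/44, d=(M2−M1)/(6·2)=-27/44, b=Δ1−h1·(2M1+M2)/6=37/22
seg 2: a=2, c=M2/2=-123/44, d=(M3−M2)/(6·1)=41/44, b=Δ2−h2·(2M2+M3)/6=-47/22
t_q=1/2 → seg 0, τ=1/2; S=-1+-1/11·τ+0·τ²+13/88·τ³=-723/704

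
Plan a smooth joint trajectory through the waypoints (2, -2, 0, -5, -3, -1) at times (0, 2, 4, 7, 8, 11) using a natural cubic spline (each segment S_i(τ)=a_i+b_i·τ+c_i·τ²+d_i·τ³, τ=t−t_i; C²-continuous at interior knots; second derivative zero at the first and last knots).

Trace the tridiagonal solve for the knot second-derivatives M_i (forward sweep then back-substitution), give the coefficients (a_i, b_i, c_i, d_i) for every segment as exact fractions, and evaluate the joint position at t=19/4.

Δ: Δ0=-2, Δ1=1, Δ2=-5/3, Δ3=2, Δ4=2/3
row 1: diag=8, rhs=18; c'=1/4, d'=9/4
row 2: denom=10−2·1/4=19/2; d'=(-16−2·9/4)/(19/2)=-41/19
row 3: denom=8−3·6/19=134/19; d'=(22−3·-41/19)/(134/19)=541/134
row 4: denom=8−1·19/134=1053/134; d'=(-8−1·541/134)/(1053/134)=-1613/1053
back: M4=-1613/1053
back: M3=541/134−19/134·-1613/1053=4480/1053
back: M2=-41/19−6/19·4480/1053=-1229/351
back: M1=9/4−1/4·-1229/351=1097/351
M: M0=0, M1=1097/351, M2=-1229/351, M3=4480/1053, M4=-1613/1053, M5=0
seg 0: a=2, c=M0/2=0, d=(M1−M0)/(6·2)=1097/4212, b=Δ0−h0·(2M0+M1)/6=-3203/1053
seg 1: a=-2, c=M1/2=1097/702, d=(M2−M1)/(6·2)=-1163/2106, b=Δ1−h1·(2M1+M2)/6=88/1053
seg 2: a=0, c=M2/2=-1229/702, d=(M3−M2)/(6·3)=8167/18954, b=Δ2−h2·(2M2+M3)/6=-308/1053
seg 3: a=-5, c=M3/2=2240/1053, d=(M4−M3)/(6·1)=-677/702, b=Δ3−h3·(2M3+M4)/6=1763/2106
seg 4: a=-3, c=M4/2=-1613/2106, d=(M5−M4)/(6·3)=1613/18954, b=Δ4−h4·(2M4+M5)/6=2315/1053
t_q=19/4 → seg 2, τ=3/4; S=0+-308/1053·τ+-1229/702·τ²+8167/18954·τ³=-15311/14976

  seg 0: a=2 b=-3203/1053 c=0 d=1097/4212
  seg 1: a=-2 b=88/1053 c=1097/702 d=-1163/2106
  seg 2: a=0 b=-308/1053 c=-1229/702 d=8167/18954
  seg 3: a=-5 b=1763/2106 c=2240/1053 d=-677/702
  seg 4: a=-3 b=2315/1053 c=-1613/2106 d=1613/18954
S(19/4) = -15311/14976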